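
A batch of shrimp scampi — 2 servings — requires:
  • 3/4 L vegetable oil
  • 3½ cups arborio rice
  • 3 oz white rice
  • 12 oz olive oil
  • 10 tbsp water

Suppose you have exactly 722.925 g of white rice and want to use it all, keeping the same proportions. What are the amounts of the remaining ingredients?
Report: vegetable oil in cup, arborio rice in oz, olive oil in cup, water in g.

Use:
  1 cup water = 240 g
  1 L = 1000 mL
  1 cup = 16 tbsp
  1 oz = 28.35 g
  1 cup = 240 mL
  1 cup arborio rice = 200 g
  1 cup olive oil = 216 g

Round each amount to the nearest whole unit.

vegetable oil: 27 cup; arborio rice: 210 oz; olive oil: 13 cup; water: 1275 g

The original recipe has 85.05 g of white rice, so the scaling factor is 722.925 ÷ 85.05 = 17/2 = 8.5.
vegetable oil: 0.75 L × 17/2 × 1000 mL/L ÷ 240 mL/cup ≈ 27 cup
arborio rice: 3.5 cup × 17/2 × 200 g/cup ÷ 28.35 g/oz ≈ 210 oz
olive oil: 12 oz × 17/2 × 28.35 g/oz ÷ 216 g/cup ≈ 13 cup
water: 10 tbsp × 17/2 ÷ 16 tbsp/cup × 240 g/cup = 1275 g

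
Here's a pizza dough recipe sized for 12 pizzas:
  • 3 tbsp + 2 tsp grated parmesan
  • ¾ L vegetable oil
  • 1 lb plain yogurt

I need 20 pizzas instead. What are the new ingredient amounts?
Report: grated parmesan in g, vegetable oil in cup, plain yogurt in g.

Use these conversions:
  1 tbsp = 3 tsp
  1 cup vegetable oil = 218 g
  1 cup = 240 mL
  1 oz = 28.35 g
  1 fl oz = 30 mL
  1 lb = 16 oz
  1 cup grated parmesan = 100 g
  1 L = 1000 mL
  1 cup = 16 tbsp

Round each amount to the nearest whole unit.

Scaling factor: 20/12 = 5/3.
grated parmesan: (3 tbsp + 2 tsp = 11/3 tbsp) × 5/3 ÷ 16 tbsp/cup × 100 g/cup ≈ 38 g
vegetable oil: 0.75 L × 5/3 × 1000 mL/L ÷ 240 mL/cup ≈ 5 cup
plain yogurt: 1 lb × 5/3 × 16 oz/lb × 28.35 g/oz = 756 g

grated parmesan: 38 g; vegetable oil: 5 cup; plain yogurt: 756 g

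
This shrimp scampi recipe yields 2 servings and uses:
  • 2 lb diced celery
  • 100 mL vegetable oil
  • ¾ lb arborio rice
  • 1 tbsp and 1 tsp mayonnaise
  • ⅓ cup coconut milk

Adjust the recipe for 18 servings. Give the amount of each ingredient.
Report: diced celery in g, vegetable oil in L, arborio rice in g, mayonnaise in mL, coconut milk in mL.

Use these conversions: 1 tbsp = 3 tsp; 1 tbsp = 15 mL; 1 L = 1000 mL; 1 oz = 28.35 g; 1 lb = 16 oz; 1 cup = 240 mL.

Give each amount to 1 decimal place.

diced celery: 8164.8 g; vegetable oil: 0.9 L; arborio rice: 3061.8 g; mayonnaise: 180.0 mL; coconut milk: 720.0 mL

Scaling factor: 18/2 = 9.
diced celery: 2 lb × 9 × 16 oz/lb × 28.35 g/oz = 8164.8 g
vegetable oil: 100 mL × 9 ÷ 1000 mL/L = 0.9 L
arborio rice: 0.75 lb × 9 × 16 oz/lb × 28.35 g/oz = 3061.8 g
mayonnaise: (1 tbsp + 1 tsp = 4/3 tbsp) × 9 × 15 mL/tbsp = 180.0 mL
coconut milk: 1/3 cup × 9 × 240 mL/cup = 720.0 mL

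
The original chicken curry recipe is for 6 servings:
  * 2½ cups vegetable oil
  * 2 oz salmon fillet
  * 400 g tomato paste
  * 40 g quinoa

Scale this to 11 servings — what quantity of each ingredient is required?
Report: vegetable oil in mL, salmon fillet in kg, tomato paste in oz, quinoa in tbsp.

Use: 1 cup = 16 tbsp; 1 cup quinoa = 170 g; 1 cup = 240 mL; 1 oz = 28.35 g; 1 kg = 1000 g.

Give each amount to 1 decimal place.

Scaling factor: 11/6.
vegetable oil: 2.5 cup × 11/6 × 240 mL/cup = 1100.0 mL
salmon fillet: 2 oz × 11/6 × 28.35 g/oz ÷ 1000 g/kg ≈ 0.1 kg
tomato paste: 400 g × 11/6 ÷ 28.35 g/oz ≈ 25.9 oz
quinoa: 40 g × 11/6 ÷ 170 g/cup × 16 tbsp/cup ≈ 6.9 tbsp

vegetable oil: 1100.0 mL; salmon fillet: 0.1 kg; tomato paste: 25.9 oz; quinoa: 6.9 tbsp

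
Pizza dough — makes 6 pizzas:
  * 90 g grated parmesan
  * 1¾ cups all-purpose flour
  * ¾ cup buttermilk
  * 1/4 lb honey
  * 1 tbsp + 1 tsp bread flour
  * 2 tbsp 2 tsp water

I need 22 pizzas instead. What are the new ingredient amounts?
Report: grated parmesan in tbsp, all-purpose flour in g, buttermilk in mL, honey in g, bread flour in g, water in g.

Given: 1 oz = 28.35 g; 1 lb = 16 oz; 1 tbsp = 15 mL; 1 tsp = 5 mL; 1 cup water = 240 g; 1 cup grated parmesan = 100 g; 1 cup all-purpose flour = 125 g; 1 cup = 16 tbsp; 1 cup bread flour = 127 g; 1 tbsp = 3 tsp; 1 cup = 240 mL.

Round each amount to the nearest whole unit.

Scaling factor: 22/6 = 11/3.
grated parmesan: 90 g × 11/3 ÷ 100 g/cup × 16 tbsp/cup ≈ 53 tbsp
all-purpose flour: 1.75 cup × 11/3 × 125 g/cup ≈ 802 g
buttermilk: 0.75 cup × 11/3 × 240 mL/cup = 660 mL
honey: 0.25 lb × 11/3 × 16 oz/lb × 28.35 g/oz ≈ 416 g
bread flour: (1 tbsp + 1 tsp = 4/3 tbsp) × 11/3 ÷ 16 tbsp/cup × 127 g/cup ≈ 39 g
water: (2 tbsp + 2 tsp = 8/3 tbsp) × 11/3 ÷ 16 tbsp/cup × 240 g/cup ≈ 147 g

grated parmesan: 53 tbsp; all-purpose flour: 802 g; buttermilk: 660 mL; honey: 416 g; bread flour: 39 g; water: 147 g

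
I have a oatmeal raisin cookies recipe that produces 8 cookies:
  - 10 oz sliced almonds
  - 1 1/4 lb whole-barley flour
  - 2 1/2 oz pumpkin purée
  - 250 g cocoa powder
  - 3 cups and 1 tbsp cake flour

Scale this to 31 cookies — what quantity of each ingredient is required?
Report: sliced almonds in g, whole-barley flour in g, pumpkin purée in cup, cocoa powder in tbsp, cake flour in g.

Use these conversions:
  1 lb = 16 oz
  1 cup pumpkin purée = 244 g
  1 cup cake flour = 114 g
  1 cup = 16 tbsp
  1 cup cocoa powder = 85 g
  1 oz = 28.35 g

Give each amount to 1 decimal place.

sliced almonds: 1098.6 g; whole-barley flour: 2197.1 g; pumpkin purée: 1.1 cup; cocoa powder: 182.4 tbsp; cake flour: 1352.9 g

Scaling factor: 31/8 = 3.875.
sliced almonds: 10 oz × 31/8 × 28.35 g/oz ≈ 1098.6 g
whole-barley flour: 1.25 lb × 31/8 × 16 oz/lb × 28.35 g/oz ≈ 2197.1 g
pumpkin purée: 2.5 oz × 31/8 × 28.35 g/oz ÷ 244 g/cup ≈ 1.1 cup
cocoa powder: 250 g × 31/8 ÷ 85 g/cup × 16 tbsp/cup ≈ 182.4 tbsp
cake flour: (3 cup + 1 tbsp = 3.0625 cup) × 31/8 × 114 g/cup ≈ 1352.9 g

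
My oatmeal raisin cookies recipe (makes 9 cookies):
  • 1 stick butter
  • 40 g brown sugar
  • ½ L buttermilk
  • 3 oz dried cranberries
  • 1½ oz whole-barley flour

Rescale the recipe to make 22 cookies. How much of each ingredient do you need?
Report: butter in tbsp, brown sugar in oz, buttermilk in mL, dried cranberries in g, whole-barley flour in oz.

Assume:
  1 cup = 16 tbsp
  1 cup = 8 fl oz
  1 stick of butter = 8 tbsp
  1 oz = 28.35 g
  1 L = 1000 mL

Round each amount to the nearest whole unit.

Scaling factor: 22/9.
butter: 1 stick × 22/9 × 8 tbsp/stick ≈ 20 tbsp
brown sugar: 40 g × 22/9 ÷ 28.35 g/oz ≈ 3 oz
buttermilk: 0.5 L × 22/9 × 1000 mL/L ≈ 1222 mL
dried cranberries: 3 oz × 22/9 × 28.35 g/oz ≈ 208 g
whole-barley flour: 1.5 oz × 22/9 ≈ 4 oz

butter: 20 tbsp; brown sugar: 3 oz; buttermilk: 1222 mL; dried cranberries: 208 g; whole-barley flour: 4 oz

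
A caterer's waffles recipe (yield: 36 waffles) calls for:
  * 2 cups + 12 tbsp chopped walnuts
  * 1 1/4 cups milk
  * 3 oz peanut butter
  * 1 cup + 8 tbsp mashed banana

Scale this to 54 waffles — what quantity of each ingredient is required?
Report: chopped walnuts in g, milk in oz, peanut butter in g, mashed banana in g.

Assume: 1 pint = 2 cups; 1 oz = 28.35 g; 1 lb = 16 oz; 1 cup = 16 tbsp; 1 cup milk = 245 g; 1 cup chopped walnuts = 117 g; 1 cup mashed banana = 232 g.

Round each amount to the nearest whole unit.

Scaling factor: 54/36 = 3/2 = 1.5.
chopped walnuts: (2 cup + 12 tbsp = 2.75 cup) × 3/2 × 117 g/cup ≈ 483 g
milk: 1.25 cup × 3/2 × 245 g/cup ÷ 28.35 g/oz ≈ 16 oz
peanut butter: 3 oz × 3/2 × 28.35 g/oz ≈ 128 g
mashed banana: (1 cup + 8 tbsp = 1.5 cup) × 3/2 × 232 g/cup = 522 g

chopped walnuts: 483 g; milk: 16 oz; peanut butter: 128 g; mashed banana: 522 g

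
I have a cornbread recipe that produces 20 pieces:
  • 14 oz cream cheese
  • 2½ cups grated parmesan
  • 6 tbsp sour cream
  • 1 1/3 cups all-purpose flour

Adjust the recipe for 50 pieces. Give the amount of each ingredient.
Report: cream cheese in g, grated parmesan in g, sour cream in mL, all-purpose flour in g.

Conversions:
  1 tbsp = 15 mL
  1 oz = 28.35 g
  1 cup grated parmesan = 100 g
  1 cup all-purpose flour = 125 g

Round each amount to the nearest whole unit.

cream cheese: 992 g; grated parmesan: 625 g; sour cream: 225 mL; all-purpose flour: 417 g

Scaling factor: 50/20 = 5/2 = 2.5.
cream cheese: 14 oz × 5/2 × 28.35 g/oz ≈ 992 g
grated parmesan: 2.5 cup × 5/2 × 100 g/cup = 625 g
sour cream: 6 tbsp × 5/2 × 15 mL/tbsp = 225 mL
all-purpose flour: 4/3 cup × 5/2 × 125 g/cup ≈ 417 g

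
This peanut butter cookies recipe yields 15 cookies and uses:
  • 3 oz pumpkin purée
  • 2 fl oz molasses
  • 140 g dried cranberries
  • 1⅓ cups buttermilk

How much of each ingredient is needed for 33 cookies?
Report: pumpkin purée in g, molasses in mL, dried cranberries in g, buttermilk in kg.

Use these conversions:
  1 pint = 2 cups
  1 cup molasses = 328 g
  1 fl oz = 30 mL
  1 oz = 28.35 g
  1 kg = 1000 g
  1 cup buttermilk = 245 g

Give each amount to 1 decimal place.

pumpkin purée: 187.1 g; molasses: 132.0 mL; dried cranberries: 308.0 g; buttermilk: 0.7 kg

Scaling factor: 33/15 = 11/5 = 2.2.
pumpkin purée: 3 oz × 11/5 × 28.35 g/oz ≈ 187.1 g
molasses: 2 fl oz × 11/5 × 30 mL/fl oz = 132.0 mL
dried cranberries: 140 g × 11/5 = 308.0 g
buttermilk: 4/3 cup × 11/5 × 245 g/cup ÷ 1000 g/kg ≈ 0.7 kg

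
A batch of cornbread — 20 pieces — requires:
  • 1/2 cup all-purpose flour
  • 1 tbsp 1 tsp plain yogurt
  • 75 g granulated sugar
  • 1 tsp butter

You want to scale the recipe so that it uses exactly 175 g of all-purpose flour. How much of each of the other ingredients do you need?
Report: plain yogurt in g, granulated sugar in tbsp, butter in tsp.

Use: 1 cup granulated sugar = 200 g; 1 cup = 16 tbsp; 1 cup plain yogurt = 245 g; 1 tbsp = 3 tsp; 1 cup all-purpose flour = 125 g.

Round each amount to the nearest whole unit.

The original recipe has 62.5 g of all-purpose flour, so the scaling factor is 175 ÷ 62.5 = 14/5 = 2.8.
plain yogurt: (1 tbsp + 1 tsp = 4/3 tbsp) × 14/5 ÷ 16 tbsp/cup × 245 g/cup ≈ 57 g
granulated sugar: 75 g × 14/5 ÷ 200 g/cup × 16 tbsp/cup ≈ 17 tbsp
butter: 1 tsp × 14/5 ≈ 3 tsp

plain yogurt: 57 g; granulated sugar: 17 tbsp; butter: 3 tsp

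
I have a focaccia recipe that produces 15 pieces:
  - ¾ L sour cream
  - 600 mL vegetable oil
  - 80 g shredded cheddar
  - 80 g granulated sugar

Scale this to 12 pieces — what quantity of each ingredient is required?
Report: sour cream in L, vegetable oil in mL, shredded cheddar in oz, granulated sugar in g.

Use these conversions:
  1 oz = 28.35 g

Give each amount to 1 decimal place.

sour cream: 0.6 L; vegetable oil: 480.0 mL; shredded cheddar: 2.3 oz; granulated sugar: 64.0 g

Scaling factor: 12/15 = 4/5 = 0.8.
sour cream: 0.75 L × 4/5 = 0.6 L
vegetable oil: 600 mL × 4/5 = 480.0 mL
shredded cheddar: 80 g × 4/5 ÷ 28.35 g/oz ≈ 2.3 oz
granulated sugar: 80 g × 4/5 = 64.0 g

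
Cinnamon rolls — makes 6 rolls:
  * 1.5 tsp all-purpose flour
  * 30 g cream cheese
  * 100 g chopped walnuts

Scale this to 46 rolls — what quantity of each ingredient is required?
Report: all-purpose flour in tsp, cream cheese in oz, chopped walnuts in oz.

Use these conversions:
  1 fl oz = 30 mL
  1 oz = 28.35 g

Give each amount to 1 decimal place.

Scaling factor: 46/6 = 23/3.
all-purpose flour: 1.5 tsp × 23/3 = 11.5 tsp
cream cheese: 30 g × 23/3 ÷ 28.35 g/oz ≈ 8.1 oz
chopped walnuts: 100 g × 23/3 ÷ 28.35 g/oz ≈ 27.0 oz

all-purpose flour: 11.5 tsp; cream cheese: 8.1 oz; chopped walnuts: 27.0 oz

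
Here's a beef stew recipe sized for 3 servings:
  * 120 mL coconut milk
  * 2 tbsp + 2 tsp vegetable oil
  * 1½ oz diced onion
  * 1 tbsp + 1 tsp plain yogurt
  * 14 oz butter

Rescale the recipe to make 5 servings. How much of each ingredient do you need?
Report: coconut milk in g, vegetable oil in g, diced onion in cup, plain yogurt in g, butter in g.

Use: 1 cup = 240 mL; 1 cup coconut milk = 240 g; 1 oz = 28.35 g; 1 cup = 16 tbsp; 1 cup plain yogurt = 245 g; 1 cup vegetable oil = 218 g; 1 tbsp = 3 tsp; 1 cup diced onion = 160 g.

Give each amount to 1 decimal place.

coconut milk: 200.0 g; vegetable oil: 60.6 g; diced onion: 0.4 cup; plain yogurt: 34.0 g; butter: 661.5 g

Scaling factor: 5/3.
coconut milk: 120 mL × 5/3 ÷ 240 mL/cup × 240 g/cup = 200.0 g
vegetable oil: (2 tbsp + 2 tsp = 8/3 tbsp) × 5/3 ÷ 16 tbsp/cup × 218 g/cup ≈ 60.6 g
diced onion: 1.5 oz × 5/3 × 28.35 g/oz ÷ 160 g/cup ≈ 0.4 cup
plain yogurt: (1 tbsp + 1 tsp = 4/3 tbsp) × 5/3 ÷ 16 tbsp/cup × 245 g/cup ≈ 34.0 g
butter: 14 oz × 5/3 × 28.35 g/oz = 661.5 g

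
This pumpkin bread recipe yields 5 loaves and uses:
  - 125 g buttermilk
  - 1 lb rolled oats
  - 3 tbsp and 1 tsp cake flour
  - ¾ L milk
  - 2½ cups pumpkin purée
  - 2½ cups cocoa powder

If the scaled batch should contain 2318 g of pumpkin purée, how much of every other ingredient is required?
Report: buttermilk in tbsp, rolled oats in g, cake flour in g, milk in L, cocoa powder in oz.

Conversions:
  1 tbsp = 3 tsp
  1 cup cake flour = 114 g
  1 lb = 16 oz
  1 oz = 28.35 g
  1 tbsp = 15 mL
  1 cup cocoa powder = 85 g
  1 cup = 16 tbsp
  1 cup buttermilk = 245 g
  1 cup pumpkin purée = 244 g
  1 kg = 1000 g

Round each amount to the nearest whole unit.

buttermilk: 31 tbsp; rolled oats: 1724 g; cake flour: 90 g; milk: 3 L; cocoa powder: 28 oz

The original recipe has 610 g of pumpkin purée, so the scaling factor is 2318 ÷ 610 = 19/5 = 3.8.
buttermilk: 125 g × 19/5 ÷ 245 g/cup × 16 tbsp/cup ≈ 31 tbsp
rolled oats: 1 lb × 19/5 × 16 oz/lb × 28.35 g/oz ≈ 1724 g
cake flour: (3 tbsp + 1 tsp = 10/3 tbsp) × 19/5 ÷ 16 tbsp/cup × 114 g/cup ≈ 90 g
milk: 0.75 L × 19/5 ≈ 3 L
cocoa powder: 2.5 cup × 19/5 × 85 g/cup ÷ 28.35 g/oz ≈ 28 oz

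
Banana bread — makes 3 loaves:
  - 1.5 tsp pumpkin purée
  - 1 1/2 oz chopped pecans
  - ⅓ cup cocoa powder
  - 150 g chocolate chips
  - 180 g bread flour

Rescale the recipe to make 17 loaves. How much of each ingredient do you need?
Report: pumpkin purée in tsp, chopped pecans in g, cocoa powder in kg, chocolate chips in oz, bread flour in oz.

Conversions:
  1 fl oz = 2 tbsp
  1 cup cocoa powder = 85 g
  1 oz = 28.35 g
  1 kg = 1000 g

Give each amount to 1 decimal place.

pumpkin purée: 8.5 tsp; chopped pecans: 241.0 g; cocoa powder: 0.2 kg; chocolate chips: 30.0 oz; bread flour: 36.0 oz

Scaling factor: 17/3.
pumpkin purée: 1.5 tsp × 17/3 = 8.5 tsp
chopped pecans: 1.5 oz × 17/3 × 28.35 g/oz ≈ 241.0 g
cocoa powder: 1/3 cup × 17/3 × 85 g/cup ÷ 1000 g/kg ≈ 0.2 kg
chocolate chips: 150 g × 17/3 ÷ 28.35 g/oz ≈ 30.0 oz
bread flour: 180 g × 17/3 ÷ 28.35 g/oz ≈ 36.0 oz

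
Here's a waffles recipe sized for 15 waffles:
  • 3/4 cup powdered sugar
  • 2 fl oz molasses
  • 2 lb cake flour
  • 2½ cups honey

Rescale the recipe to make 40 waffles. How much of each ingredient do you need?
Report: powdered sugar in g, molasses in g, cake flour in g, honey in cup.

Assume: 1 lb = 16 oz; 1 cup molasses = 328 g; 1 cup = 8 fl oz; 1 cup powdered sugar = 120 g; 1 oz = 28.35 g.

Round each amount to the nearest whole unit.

powdered sugar: 240 g; molasses: 219 g; cake flour: 2419 g; honey: 7 cup

Scaling factor: 40/15 = 8/3.
powdered sugar: 0.75 cup × 8/3 × 120 g/cup = 240 g
molasses: 2 fl oz × 8/3 ÷ 8 fl oz/cup × 328 g/cup ≈ 219 g
cake flour: 2 lb × 8/3 × 16 oz/lb × 28.35 g/oz ≈ 2419 g
honey: 2.5 cup × 8/3 ≈ 7 cup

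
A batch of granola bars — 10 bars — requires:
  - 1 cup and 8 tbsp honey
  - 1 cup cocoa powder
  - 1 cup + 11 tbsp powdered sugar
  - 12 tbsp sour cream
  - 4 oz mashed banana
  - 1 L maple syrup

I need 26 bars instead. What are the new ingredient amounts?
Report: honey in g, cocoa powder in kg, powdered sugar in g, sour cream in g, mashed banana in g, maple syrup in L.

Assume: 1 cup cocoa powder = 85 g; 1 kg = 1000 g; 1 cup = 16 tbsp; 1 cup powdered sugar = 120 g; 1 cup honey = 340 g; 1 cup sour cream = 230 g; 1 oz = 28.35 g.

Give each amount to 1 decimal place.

honey: 1326.0 g; cocoa powder: 0.2 kg; powdered sugar: 526.5 g; sour cream: 448.5 g; mashed banana: 294.8 g; maple syrup: 2.6 L

Scaling factor: 26/10 = 13/5 = 2.6.
honey: (1 cup + 8 tbsp = 1.5 cup) × 13/5 × 340 g/cup = 1326.0 g
cocoa powder: 1 cup × 13/5 × 85 g/cup ÷ 1000 g/kg ≈ 0.2 kg
powdered sugar: (1 cup + 11 tbsp = 1.6875 cup) × 13/5 × 120 g/cup = 526.5 g
sour cream: 12 tbsp × 13/5 ÷ 16 tbsp/cup × 230 g/cup = 448.5 g
mashed banana: 4 oz × 13/5 × 28.35 g/oz ≈ 294.8 g
maple syrup: 1 L × 13/5 = 2.6 L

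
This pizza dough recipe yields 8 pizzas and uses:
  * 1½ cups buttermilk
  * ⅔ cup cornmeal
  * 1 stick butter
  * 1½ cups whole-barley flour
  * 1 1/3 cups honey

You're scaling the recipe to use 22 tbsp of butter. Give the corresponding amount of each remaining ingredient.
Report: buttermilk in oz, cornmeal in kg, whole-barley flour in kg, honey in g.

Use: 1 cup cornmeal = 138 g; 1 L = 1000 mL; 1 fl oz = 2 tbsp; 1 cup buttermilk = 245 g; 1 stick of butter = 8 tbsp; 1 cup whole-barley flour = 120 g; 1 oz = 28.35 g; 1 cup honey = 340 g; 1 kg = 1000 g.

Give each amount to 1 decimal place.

buttermilk: 35.6 oz; cornmeal: 0.3 kg; whole-barley flour: 0.5 kg; honey: 1246.7 g

The original recipe has 8 tbsp of butter, so the scaling factor is 22 ÷ 8 = 11/4 = 2.75.
buttermilk: 1.5 cup × 11/4 × 245 g/cup ÷ 28.35 g/oz ≈ 35.6 oz
cornmeal: 2/3 cup × 11/4 × 138 g/cup ÷ 1000 g/kg ≈ 0.3 kg
whole-barley flour: 1.5 cup × 11/4 × 120 g/cup ÷ 1000 g/kg ≈ 0.5 kg
honey: 4/3 cup × 11/4 × 340 g/cup ≈ 1246.7 g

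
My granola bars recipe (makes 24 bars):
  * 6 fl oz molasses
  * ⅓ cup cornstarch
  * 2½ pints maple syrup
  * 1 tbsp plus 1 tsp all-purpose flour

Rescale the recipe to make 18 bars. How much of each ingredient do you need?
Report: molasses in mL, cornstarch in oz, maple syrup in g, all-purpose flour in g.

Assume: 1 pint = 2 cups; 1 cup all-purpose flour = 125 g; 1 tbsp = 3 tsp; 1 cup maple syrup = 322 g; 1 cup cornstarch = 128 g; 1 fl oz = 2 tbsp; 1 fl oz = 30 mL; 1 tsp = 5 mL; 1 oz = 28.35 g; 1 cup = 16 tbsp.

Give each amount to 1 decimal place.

Scaling factor: 18/24 = 3/4 = 0.75.
molasses: 6 fl oz × 3/4 × 30 mL/fl oz = 135.0 mL
cornstarch: 1/3 cup × 3/4 × 128 g/cup ÷ 28.35 g/oz ≈ 1.1 oz
maple syrup: 2.5 pint × 3/4 × 2 cup/pint × 322 g/cup = 1207.5 g
all-purpose flour: (1 tbsp + 1 tsp = 4/3 tbsp) × 3/4 ÷ 16 tbsp/cup × 125 g/cup ≈ 7.8 g

molasses: 135.0 mL; cornstarch: 1.1 oz; maple syrup: 1207.5 g; all-purpose flour: 7.8 g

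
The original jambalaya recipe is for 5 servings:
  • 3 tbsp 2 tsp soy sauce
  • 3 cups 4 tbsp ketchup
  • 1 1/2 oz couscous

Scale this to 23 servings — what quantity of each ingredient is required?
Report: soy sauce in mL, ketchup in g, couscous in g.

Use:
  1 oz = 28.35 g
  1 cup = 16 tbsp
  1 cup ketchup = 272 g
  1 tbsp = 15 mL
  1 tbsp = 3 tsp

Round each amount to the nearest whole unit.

Scaling factor: 23/5 = 4.6.
soy sauce: (3 tbsp + 2 tsp = 11/3 tbsp) × 23/5 × 15 mL/tbsp = 253 mL
ketchup: (3 cup + 4 tbsp = 3.25 cup) × 23/5 × 272 g/cup ≈ 4066 g
couscous: 1.5 oz × 23/5 × 28.35 g/oz ≈ 196 g

soy sauce: 253 mL; ketchup: 4066 g; couscous: 196 g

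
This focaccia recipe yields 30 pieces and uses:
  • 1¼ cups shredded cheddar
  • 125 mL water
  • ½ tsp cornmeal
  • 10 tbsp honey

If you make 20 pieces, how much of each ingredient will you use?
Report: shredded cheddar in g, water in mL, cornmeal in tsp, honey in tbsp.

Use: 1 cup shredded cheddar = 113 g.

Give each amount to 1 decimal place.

Scaling factor: 20/30 = 2/3.
shredded cheddar: 1.25 cup × 2/3 × 113 g/cup ≈ 94.2 g
water: 125 mL × 2/3 ≈ 83.3 mL
cornmeal: 0.5 tsp × 2/3 ≈ 0.3 tsp
honey: 10 tbsp × 2/3 ≈ 6.7 tbsp

shredded cheddar: 94.2 g; water: 83.3 mL; cornmeal: 0.3 tsp; honey: 6.7 tbsp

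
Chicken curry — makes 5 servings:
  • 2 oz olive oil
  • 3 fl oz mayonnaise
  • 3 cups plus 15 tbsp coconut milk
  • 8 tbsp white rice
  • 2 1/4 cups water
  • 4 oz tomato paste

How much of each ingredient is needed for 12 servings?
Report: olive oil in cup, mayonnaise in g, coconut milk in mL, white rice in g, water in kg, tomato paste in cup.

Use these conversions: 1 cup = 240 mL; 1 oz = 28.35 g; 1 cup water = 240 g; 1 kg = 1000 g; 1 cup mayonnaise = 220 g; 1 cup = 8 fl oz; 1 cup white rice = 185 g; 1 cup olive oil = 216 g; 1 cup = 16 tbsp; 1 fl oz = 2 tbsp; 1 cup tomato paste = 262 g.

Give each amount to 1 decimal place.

olive oil: 0.6 cup; mayonnaise: 198.0 g; coconut milk: 2268.0 mL; white rice: 222.0 g; water: 1.3 kg; tomato paste: 1.0 cup

Scaling factor: 12/5 = 2.4.
olive oil: 2 oz × 12/5 × 28.35 g/oz ÷ 216 g/cup ≈ 0.6 cup
mayonnaise: 3 fl oz × 12/5 ÷ 8 fl oz/cup × 220 g/cup = 198.0 g
coconut milk: (3 cup + 15 tbsp = 3.9375 cup) × 12/5 × 240 mL/cup = 2268.0 mL
white rice: 8 tbsp × 12/5 ÷ 16 tbsp/cup × 185 g/cup = 222.0 g
water: 2.25 cup × 12/5 × 240 g/cup ÷ 1000 g/kg ≈ 1.3 kg
tomato paste: 4 oz × 12/5 × 28.35 g/oz ÷ 262 g/cup ≈ 1.0 cup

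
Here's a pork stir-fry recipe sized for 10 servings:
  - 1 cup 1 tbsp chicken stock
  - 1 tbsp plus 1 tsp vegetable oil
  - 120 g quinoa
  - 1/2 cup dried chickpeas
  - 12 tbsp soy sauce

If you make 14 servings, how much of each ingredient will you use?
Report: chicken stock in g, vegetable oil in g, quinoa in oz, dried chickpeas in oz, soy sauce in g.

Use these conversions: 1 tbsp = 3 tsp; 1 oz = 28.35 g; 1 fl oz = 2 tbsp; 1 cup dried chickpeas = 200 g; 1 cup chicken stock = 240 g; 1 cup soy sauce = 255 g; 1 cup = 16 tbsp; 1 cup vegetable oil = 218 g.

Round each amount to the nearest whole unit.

chicken stock: 357 g; vegetable oil: 25 g; quinoa: 6 oz; dried chickpeas: 5 oz; soy sauce: 268 g

Scaling factor: 14/10 = 7/5 = 1.4.
chicken stock: (1 cup + 1 tbsp = 1.0625 cup) × 7/5 × 240 g/cup = 357 g
vegetable oil: (1 tbsp + 1 tsp = 4/3 tbsp) × 7/5 ÷ 16 tbsp/cup × 218 g/cup ≈ 25 g
quinoa: 120 g × 7/5 ÷ 28.35 g/oz ≈ 6 oz
dried chickpeas: 0.5 cup × 7/5 × 200 g/cup ÷ 28.35 g/oz ≈ 5 oz
soy sauce: 12 tbsp × 7/5 ÷ 16 tbsp/cup × 255 g/cup ≈ 268 g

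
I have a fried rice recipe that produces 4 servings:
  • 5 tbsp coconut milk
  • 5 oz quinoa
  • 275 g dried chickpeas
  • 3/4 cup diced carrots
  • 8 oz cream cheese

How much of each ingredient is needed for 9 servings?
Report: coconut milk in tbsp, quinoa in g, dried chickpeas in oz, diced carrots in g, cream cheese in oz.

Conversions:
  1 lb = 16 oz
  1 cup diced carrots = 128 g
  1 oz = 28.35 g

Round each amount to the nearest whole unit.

coconut milk: 11 tbsp; quinoa: 319 g; dried chickpeas: 22 oz; diced carrots: 216 g; cream cheese: 18 oz

Scaling factor: 9/4 = 2.25.
coconut milk: 5 tbsp × 9/4 ≈ 11 tbsp
quinoa: 5 oz × 9/4 × 28.35 g/oz ≈ 319 g
dried chickpeas: 275 g × 9/4 ÷ 28.35 g/oz ≈ 22 oz
diced carrots: 0.75 cup × 9/4 × 128 g/cup = 216 g
cream cheese: 8 oz × 9/4 = 18 oz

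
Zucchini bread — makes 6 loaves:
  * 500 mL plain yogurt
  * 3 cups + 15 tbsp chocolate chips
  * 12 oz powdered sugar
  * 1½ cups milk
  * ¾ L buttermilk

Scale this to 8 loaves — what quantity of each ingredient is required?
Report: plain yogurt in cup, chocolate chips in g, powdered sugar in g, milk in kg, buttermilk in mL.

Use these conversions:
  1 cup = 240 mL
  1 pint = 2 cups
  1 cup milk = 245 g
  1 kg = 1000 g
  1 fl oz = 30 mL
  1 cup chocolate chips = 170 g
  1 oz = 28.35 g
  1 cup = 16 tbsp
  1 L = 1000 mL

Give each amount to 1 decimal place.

plain yogurt: 2.8 cup; chocolate chips: 892.5 g; powdered sugar: 453.6 g; milk: 0.5 kg; buttermilk: 1000.0 mL

Scaling factor: 8/6 = 4/3.
plain yogurt: 500 mL × 4/3 ÷ 240 mL/cup ≈ 2.8 cup
chocolate chips: (3 cup + 15 tbsp = 3.9375 cup) × 4/3 × 170 g/cup = 892.5 g
powdered sugar: 12 oz × 4/3 × 28.35 g/oz = 453.6 g
milk: 1.5 cup × 4/3 × 245 g/cup ÷ 1000 g/kg ≈ 0.5 kg
buttermilk: 0.75 L × 4/3 × 1000 mL/L = 1000.0 mL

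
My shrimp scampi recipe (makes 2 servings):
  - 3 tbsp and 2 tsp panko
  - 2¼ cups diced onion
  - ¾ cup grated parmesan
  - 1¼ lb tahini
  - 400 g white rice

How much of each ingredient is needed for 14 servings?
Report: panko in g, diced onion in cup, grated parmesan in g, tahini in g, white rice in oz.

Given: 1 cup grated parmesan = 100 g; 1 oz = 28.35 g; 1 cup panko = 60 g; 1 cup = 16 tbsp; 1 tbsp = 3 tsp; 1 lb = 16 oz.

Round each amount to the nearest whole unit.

Scaling factor: 14/2 = 7.
panko: (3 tbsp + 2 tsp = 11/3 tbsp) × 7 ÷ 16 tbsp/cup × 60 g/cup ≈ 96 g
diced onion: 2.25 cup × 7 ≈ 16 cup
grated parmesan: 0.75 cup × 7 × 100 g/cup = 525 g
tahini: 1.25 lb × 7 × 16 oz/lb × 28.35 g/oz = 3969 g
white rice: 400 g × 7 ÷ 28.35 g/oz ≈ 99 oz

panko: 96 g; diced onion: 16 cup; grated parmesan: 525 g; tahini: 3969 g; white rice: 99 oz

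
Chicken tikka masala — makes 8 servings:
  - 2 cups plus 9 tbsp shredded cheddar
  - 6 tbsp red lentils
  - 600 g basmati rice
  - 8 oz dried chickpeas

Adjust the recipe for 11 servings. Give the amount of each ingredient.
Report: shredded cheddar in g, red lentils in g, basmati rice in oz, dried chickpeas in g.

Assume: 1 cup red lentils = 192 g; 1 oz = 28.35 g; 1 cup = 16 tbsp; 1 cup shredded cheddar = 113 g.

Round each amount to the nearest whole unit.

shredded cheddar: 398 g; red lentils: 99 g; basmati rice: 29 oz; dried chickpeas: 312 g

Scaling factor: 11/8 = 1.375.
shredded cheddar: (2 cup + 9 tbsp = 2.5625 cup) × 11/8 × 113 g/cup ≈ 398 g
red lentils: 6 tbsp × 11/8 ÷ 16 tbsp/cup × 192 g/cup = 99 g
basmati rice: 600 g × 11/8 ÷ 28.35 g/oz ≈ 29 oz
dried chickpeas: 8 oz × 11/8 × 28.35 g/oz ≈ 312 g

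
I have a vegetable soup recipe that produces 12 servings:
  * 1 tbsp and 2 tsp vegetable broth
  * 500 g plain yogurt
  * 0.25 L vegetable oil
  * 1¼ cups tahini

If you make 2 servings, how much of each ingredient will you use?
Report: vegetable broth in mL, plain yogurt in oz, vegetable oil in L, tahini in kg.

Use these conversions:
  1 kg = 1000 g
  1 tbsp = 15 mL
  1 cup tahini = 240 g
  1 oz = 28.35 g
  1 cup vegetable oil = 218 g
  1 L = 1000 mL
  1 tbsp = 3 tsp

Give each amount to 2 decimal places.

Scaling factor: 2/12 = 1/6.
vegetable broth: (1 tbsp + 2 tsp = 5/3 tbsp) × 1/6 × 15 mL/tbsp ≈ 4.17 mL
plain yogurt: 500 g × 1/6 ÷ 28.35 g/oz ≈ 2.94 oz
vegetable oil: 0.25 L × 1/6 ≈ 0.04 L
tahini: 1.25 cup × 1/6 × 240 g/cup ÷ 1000 g/kg = 0.05 kg

vegetable broth: 4.17 mL; plain yogurt: 2.94 oz; vegetable oil: 0.04 L; tahini: 0.05 kg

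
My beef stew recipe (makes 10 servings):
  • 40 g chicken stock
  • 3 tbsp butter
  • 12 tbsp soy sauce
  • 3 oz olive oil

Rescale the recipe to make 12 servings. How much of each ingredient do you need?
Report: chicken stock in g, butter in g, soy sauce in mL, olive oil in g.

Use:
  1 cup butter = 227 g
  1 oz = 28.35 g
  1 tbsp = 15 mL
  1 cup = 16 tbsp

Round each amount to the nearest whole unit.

Scaling factor: 12/10 = 6/5 = 1.2.
chicken stock: 40 g × 6/5 = 48 g
butter: 3 tbsp × 6/5 ÷ 16 tbsp/cup × 227 g/cup ≈ 51 g
soy sauce: 12 tbsp × 6/5 × 15 mL/tbsp = 216 mL
olive oil: 3 oz × 6/5 × 28.35 g/oz ≈ 102 g

chicken stock: 48 g; butter: 51 g; soy sauce: 216 mL; olive oil: 102 g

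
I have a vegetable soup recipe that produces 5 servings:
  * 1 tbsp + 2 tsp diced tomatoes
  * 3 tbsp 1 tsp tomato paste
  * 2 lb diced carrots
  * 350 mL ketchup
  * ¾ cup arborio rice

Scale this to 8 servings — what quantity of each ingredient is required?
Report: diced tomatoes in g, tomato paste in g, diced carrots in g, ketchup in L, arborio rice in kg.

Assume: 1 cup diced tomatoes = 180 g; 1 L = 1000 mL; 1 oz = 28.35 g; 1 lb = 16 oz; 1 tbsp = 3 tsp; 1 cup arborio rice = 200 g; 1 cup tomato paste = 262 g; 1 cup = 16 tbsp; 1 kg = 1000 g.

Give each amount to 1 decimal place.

diced tomatoes: 30.0 g; tomato paste: 87.3 g; diced carrots: 1451.5 g; ketchup: 0.6 L; arborio rice: 0.2 kg

Scaling factor: 8/5 = 1.6.
diced tomatoes: (1 tbsp + 2 tsp = 5/3 tbsp) × 8/5 ÷ 16 tbsp/cup × 180 g/cup = 30.0 g
tomato paste: (3 tbsp + 1 tsp = 10/3 tbsp) × 8/5 ÷ 16 tbsp/cup × 262 g/cup ≈ 87.3 g
diced carrots: 2 lb × 8/5 × 16 oz/lb × 28.35 g/oz ≈ 1451.5 g
ketchup: 350 mL × 8/5 ÷ 1000 mL/L ≈ 0.6 L
arborio rice: 0.75 cup × 8/5 × 200 g/cup ÷ 1000 g/kg ≈ 0.2 kg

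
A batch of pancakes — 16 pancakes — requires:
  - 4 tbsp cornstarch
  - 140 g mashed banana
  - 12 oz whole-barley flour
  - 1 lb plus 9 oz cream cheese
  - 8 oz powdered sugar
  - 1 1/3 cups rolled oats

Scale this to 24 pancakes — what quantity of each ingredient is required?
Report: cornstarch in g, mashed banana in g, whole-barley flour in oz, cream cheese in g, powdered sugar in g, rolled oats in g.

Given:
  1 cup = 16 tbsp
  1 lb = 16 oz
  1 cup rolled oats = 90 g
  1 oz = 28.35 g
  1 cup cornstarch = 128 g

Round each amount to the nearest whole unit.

cornstarch: 48 g; mashed banana: 210 g; whole-barley flour: 18 oz; cream cheese: 1063 g; powdered sugar: 340 g; rolled oats: 180 g

Scaling factor: 24/16 = 3/2 = 1.5.
cornstarch: 4 tbsp × 3/2 ÷ 16 tbsp/cup × 128 g/cup = 48 g
mashed banana: 140 g × 3/2 = 210 g
whole-barley flour: 12 oz × 3/2 = 18 oz
cream cheese: (1 lb + 9 oz = 1.5625 lb) × 3/2 × 16 oz/lb × 28.35 g/oz ≈ 1063 g
powdered sugar: 8 oz × 3/2 × 28.35 g/oz ≈ 340 g
rolled oats: 4/3 cup × 3/2 × 90 g/cup = 180 g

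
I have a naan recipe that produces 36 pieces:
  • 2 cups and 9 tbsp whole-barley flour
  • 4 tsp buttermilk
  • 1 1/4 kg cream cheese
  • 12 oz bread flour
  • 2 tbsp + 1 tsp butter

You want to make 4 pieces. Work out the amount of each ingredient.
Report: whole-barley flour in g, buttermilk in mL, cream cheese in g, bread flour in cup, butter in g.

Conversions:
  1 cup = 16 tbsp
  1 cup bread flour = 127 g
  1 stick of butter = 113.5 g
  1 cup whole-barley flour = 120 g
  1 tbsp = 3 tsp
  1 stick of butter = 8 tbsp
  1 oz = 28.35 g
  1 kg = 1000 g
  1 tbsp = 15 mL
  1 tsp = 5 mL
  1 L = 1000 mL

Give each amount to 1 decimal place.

Scaling factor: 4/36 = 1/9.
whole-barley flour: (2 cup + 9 tbsp = 2.5625 cup) × 1/9 × 120 g/cup ≈ 34.2 g
buttermilk: 4 tsp × 1/9 × 5 mL/tsp ≈ 2.2 mL
cream cheese: 1.25 kg × 1/9 × 1000 g/kg ≈ 138.9 g
bread flour: 12 oz × 1/9 × 28.35 g/oz ÷ 127 g/cup ≈ 0.3 cup
butter: (2 tbsp + 1 tsp = 7/3 tbsp) × 1/9 ÷ 8 tbsp/stick × 113.5 g/stick ≈ 3.7 g

whole-barley flour: 34.2 g; buttermilk: 2.2 mL; cream cheese: 138.9 g; bread flour: 0.3 cup; butter: 3.7 g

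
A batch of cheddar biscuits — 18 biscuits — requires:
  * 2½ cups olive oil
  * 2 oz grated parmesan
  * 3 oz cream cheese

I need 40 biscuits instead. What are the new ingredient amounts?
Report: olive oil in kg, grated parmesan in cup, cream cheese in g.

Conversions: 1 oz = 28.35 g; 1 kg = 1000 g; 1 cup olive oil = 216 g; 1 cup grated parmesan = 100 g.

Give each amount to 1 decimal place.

olive oil: 1.2 kg; grated parmesan: 1.3 cup; cream cheese: 189.0 g

Scaling factor: 40/18 = 20/9.
olive oil: 2.5 cup × 20/9 × 216 g/cup ÷ 1000 g/kg = 1.2 kg
grated parmesan: 2 oz × 20/9 × 28.35 g/oz ÷ 100 g/cup ≈ 1.3 cup
cream cheese: 3 oz × 20/9 × 28.35 g/oz = 189.0 g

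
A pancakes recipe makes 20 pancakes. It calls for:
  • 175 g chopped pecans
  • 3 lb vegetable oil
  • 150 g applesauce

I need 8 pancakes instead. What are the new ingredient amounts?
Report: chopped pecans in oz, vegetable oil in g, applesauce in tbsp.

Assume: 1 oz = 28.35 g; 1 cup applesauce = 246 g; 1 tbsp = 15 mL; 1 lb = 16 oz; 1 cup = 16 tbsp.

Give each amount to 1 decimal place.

chopped pecans: 2.5 oz; vegetable oil: 544.3 g; applesauce: 3.9 tbsp

Scaling factor: 8/20 = 2/5 = 0.4.
chopped pecans: 175 g × 2/5 ÷ 28.35 g/oz ≈ 2.5 oz
vegetable oil: 3 lb × 2/5 × 16 oz/lb × 28.35 g/oz ≈ 544.3 g
applesauce: 150 g × 2/5 ÷ 246 g/cup × 16 tbsp/cup ≈ 3.9 tbsp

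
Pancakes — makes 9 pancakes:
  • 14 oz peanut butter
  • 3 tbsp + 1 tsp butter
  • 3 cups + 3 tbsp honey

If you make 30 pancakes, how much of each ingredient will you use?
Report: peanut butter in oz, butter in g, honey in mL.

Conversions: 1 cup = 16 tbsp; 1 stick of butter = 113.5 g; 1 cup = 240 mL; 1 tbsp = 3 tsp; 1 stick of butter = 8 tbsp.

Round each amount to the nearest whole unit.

Scaling factor: 30/9 = 10/3.
peanut butter: 14 oz × 10/3 ≈ 47 oz
butter: (3 tbsp + 1 tsp = 10/3 tbsp) × 10/3 ÷ 8 tbsp/stick × 113.5 g/stick ≈ 158 g
honey: (3 cup + 3 tbsp = 3.1875 cup) × 10/3 × 240 mL/cup = 2550 mL

peanut butter: 47 oz; butter: 158 g; honey: 2550 mL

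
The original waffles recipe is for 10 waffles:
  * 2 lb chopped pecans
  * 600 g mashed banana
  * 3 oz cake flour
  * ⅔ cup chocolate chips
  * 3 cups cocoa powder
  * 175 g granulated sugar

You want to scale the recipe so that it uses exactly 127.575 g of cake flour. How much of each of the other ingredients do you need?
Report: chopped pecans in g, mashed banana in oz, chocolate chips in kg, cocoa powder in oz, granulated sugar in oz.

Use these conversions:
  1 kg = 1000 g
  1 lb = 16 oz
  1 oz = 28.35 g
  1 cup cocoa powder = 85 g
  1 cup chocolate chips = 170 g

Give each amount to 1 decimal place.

chopped pecans: 1360.8 g; mashed banana: 31.7 oz; chocolate chips: 0.2 kg; cocoa powder: 13.5 oz; granulated sugar: 9.3 oz

The original recipe has 85.05 g of cake flour, so the scaling factor is 127.575 ÷ 85.05 = 3/2 = 1.5.
chopped pecans: 2 lb × 3/2 × 16 oz/lb × 28.35 g/oz = 1360.8 g
mashed banana: 600 g × 3/2 ÷ 28.35 g/oz ≈ 31.7 oz
chocolate chips: 2/3 cup × 3/2 × 170 g/cup ÷ 1000 g/kg ≈ 0.2 kg
cocoa powder: 3 cup × 3/2 × 85 g/cup ÷ 28.35 g/oz ≈ 13.5 oz
granulated sugar: 175 g × 3/2 ÷ 28.35 g/oz ≈ 9.3 oz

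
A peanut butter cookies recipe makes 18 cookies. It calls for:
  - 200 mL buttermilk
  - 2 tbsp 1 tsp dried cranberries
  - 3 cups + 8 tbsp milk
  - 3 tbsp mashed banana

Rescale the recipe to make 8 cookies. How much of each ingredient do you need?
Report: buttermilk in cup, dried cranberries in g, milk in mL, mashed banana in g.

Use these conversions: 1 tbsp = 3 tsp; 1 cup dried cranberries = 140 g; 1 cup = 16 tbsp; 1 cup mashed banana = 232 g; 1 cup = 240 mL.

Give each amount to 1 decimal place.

Scaling factor: 8/18 = 4/9.
buttermilk: 200 mL × 4/9 ÷ 240 mL/cup ≈ 0.4 cup
dried cranberries: (2 tbsp + 1 tsp = 7/3 tbsp) × 4/9 ÷ 16 tbsp/cup × 140 g/cup ≈ 9.1 g
milk: (3 cup + 8 tbsp = 3.5 cup) × 4/9 × 240 mL/cup ≈ 373.3 mL
mashed banana: 3 tbsp × 4/9 ÷ 16 tbsp/cup × 232 g/cup ≈ 19.3 g

buttermilk: 0.4 cup; dried cranberries: 9.1 g; milk: 373.3 mL; mashed banana: 19.3 g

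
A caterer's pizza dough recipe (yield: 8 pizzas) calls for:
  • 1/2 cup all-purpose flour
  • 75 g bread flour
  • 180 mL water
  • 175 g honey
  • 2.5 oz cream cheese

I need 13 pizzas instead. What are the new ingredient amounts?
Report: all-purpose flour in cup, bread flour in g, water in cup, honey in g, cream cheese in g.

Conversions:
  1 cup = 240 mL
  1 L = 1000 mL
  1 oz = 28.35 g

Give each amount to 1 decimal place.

Scaling factor: 13/8 = 1.625.
all-purpose flour: 0.5 cup × 13/8 ≈ 0.8 cup
bread flour: 75 g × 13/8 ≈ 121.9 g
water: 180 mL × 13/8 ÷ 240 mL/cup ≈ 1.2 cup
honey: 175 g × 13/8 ≈ 284.4 g
cream cheese: 2.5 oz × 13/8 × 28.35 g/oz ≈ 115.2 g

all-purpose flour: 0.8 cup; bread flour: 121.9 g; water: 1.2 cup; honey: 284.4 g; cream cheese: 115.2 g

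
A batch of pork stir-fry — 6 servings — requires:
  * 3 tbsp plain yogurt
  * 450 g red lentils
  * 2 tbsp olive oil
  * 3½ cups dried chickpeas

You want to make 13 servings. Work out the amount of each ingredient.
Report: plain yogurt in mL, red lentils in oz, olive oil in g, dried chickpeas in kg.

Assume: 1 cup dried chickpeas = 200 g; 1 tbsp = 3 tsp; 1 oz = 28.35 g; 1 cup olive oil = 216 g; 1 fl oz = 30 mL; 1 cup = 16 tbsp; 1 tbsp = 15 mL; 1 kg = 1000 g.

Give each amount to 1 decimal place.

Scaling factor: 13/6.
plain yogurt: 3 tbsp × 13/6 × 15 mL/tbsp = 97.5 mL
red lentils: 450 g × 13/6 ÷ 28.35 g/oz ≈ 34.4 oz
olive oil: 2 tbsp × 13/6 ÷ 16 tbsp/cup × 216 g/cup = 58.5 g
dried chickpeas: 3.5 cup × 13/6 × 200 g/cup ÷ 1000 g/kg ≈ 1.5 kg

plain yogurt: 97.5 mL; red lentils: 34.4 oz; olive oil: 58.5 g; dried chickpeas: 1.5 kg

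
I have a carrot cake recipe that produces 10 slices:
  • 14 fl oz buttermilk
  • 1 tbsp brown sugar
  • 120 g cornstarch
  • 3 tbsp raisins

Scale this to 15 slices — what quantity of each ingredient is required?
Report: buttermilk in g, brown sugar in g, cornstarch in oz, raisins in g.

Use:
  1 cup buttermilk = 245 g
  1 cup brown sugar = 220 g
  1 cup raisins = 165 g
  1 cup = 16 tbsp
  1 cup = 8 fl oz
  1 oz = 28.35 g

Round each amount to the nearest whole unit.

buttermilk: 643 g; brown sugar: 21 g; cornstarch: 6 oz; raisins: 46 g

Scaling factor: 15/10 = 3/2 = 1.5.
buttermilk: 14 fl oz × 3/2 ÷ 8 fl oz/cup × 245 g/cup ≈ 643 g
brown sugar: 1 tbsp × 3/2 ÷ 16 tbsp/cup × 220 g/cup ≈ 21 g
cornstarch: 120 g × 3/2 ÷ 28.35 g/oz ≈ 6 oz
raisins: 3 tbsp × 3/2 ÷ 16 tbsp/cup × 165 g/cup ≈ 46 g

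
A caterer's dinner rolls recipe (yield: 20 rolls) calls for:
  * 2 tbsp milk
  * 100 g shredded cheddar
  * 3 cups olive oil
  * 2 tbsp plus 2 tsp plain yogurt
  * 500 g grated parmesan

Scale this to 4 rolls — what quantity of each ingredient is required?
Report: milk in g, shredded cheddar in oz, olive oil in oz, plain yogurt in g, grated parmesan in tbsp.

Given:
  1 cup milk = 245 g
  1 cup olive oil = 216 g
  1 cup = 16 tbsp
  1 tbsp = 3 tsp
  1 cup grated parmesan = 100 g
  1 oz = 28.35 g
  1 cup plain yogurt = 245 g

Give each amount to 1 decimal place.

Scaling factor: 4/20 = 1/5 = 0.2.
milk: 2 tbsp × 1/5 ÷ 16 tbsp/cup × 245 g/cup ≈ 6.1 g
shredded cheddar: 100 g × 1/5 ÷ 28.35 g/oz ≈ 0.7 oz
olive oil: 3 cup × 1/5 × 216 g/cup ÷ 28.35 g/oz ≈ 4.6 oz
plain yogurt: (2 tbsp + 2 tsp = 8/3 tbsp) × 1/5 ÷ 16 tbsp/cup × 245 g/cup ≈ 8.2 g
grated parmesan: 500 g × 1/5 ÷ 100 g/cup × 16 tbsp/cup = 16.0 tbsp

milk: 6.1 g; shredded cheddar: 0.7 oz; olive oil: 4.6 oz; plain yogurt: 8.2 g; grated parmesan: 16.0 tbsp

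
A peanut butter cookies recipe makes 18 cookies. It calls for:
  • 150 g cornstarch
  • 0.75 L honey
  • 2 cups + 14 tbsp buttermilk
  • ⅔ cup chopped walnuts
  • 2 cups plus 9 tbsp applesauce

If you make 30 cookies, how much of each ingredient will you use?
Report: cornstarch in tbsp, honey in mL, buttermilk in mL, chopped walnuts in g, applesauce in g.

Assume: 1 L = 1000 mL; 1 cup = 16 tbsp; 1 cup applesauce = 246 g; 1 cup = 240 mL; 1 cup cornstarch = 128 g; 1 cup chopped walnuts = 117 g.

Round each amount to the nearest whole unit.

Scaling factor: 30/18 = 5/3.
cornstarch: 150 g × 5/3 ÷ 128 g/cup × 16 tbsp/cup ≈ 31 tbsp
honey: 0.75 L × 5/3 × 1000 mL/L = 1250 mL
buttermilk: (2 cup + 14 tbsp = 2.875 cup) × 5/3 × 240 mL/cup = 1150 mL
chopped walnuts: 2/3 cup × 5/3 × 117 g/cup = 130 g
applesauce: (2 cup + 9 tbsp = 2.5625 cup) × 5/3 × 246 g/cup ≈ 1051 g

cornstarch: 31 tbsp; honey: 1250 mL; buttermilk: 1150 mL; chopped walnuts: 130 g; applesauce: 1051 g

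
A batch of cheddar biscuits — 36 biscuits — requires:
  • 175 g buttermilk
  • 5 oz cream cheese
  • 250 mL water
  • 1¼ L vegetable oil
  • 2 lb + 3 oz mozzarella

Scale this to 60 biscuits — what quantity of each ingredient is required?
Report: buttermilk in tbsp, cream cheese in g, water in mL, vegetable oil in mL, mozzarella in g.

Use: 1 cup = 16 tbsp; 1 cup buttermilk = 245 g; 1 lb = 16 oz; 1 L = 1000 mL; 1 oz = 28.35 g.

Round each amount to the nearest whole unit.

Scaling factor: 60/36 = 5/3.
buttermilk: 175 g × 5/3 ÷ 245 g/cup × 16 tbsp/cup ≈ 19 tbsp
cream cheese: 5 oz × 5/3 × 28.35 g/oz ≈ 236 g
water: 250 mL × 5/3 ≈ 417 mL
vegetable oil: 1.25 L × 5/3 × 1000 mL/L ≈ 2083 mL
mozzarella: (2 lb + 3 oz = 2.1875 lb) × 5/3 × 16 oz/lb × 28.35 g/oz ≈ 1654 g

buttermilk: 19 tbsp; cream cheese: 236 g; water: 417 mL; vegetable oil: 2083 mL; mozzarella: 1654 g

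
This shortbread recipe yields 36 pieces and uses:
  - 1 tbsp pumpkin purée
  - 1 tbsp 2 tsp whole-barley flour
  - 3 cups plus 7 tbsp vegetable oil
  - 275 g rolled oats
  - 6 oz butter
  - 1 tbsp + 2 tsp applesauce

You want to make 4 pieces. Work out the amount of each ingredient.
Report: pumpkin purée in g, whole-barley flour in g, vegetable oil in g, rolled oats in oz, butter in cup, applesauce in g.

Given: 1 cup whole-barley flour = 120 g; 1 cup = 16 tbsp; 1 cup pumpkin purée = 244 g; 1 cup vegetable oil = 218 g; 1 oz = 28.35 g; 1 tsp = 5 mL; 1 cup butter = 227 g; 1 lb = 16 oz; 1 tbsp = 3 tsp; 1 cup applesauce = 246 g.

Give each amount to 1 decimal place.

pumpkin purée: 1.7 g; whole-barley flour: 1.4 g; vegetable oil: 83.3 g; rolled oats: 1.1 oz; butter: 0.1 cup; applesauce: 2.8 g

Scaling factor: 4/36 = 1/9.
pumpkin purée: 1 tbsp × 1/9 ÷ 16 tbsp/cup × 244 g/cup ≈ 1.7 g
whole-barley flour: (1 tbsp + 2 tsp = 5/3 tbsp) × 1/9 ÷ 16 tbsp/cup × 120 g/cup ≈ 1.4 g
vegetable oil: (3 cup + 7 tbsp = 3.4375 cup) × 1/9 × 218 g/cup ≈ 83.3 g
rolled oats: 275 g × 1/9 ÷ 28.35 g/oz ≈ 1.1 oz
butter: 6 oz × 1/9 × 28.35 g/oz ÷ 227 g/cup ≈ 0.1 cup
applesauce: (1 tbsp + 2 tsp = 5/3 tbsp) × 1/9 ÷ 16 tbsp/cup × 246 g/cup ≈ 2.8 g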